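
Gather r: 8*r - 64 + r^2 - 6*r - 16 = r^2 + 2*r - 80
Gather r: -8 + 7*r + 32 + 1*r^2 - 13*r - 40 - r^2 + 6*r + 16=0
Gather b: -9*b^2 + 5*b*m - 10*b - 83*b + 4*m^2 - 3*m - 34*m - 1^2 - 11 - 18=-9*b^2 + b*(5*m - 93) + 4*m^2 - 37*m - 30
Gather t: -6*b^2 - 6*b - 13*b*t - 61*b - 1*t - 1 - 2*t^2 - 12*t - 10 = -6*b^2 - 67*b - 2*t^2 + t*(-13*b - 13) - 11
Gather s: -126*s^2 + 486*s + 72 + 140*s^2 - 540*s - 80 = 14*s^2 - 54*s - 8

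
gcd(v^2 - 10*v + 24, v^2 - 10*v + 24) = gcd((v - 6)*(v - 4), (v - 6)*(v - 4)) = v^2 - 10*v + 24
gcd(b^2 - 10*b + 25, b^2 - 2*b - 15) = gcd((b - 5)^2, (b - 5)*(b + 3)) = b - 5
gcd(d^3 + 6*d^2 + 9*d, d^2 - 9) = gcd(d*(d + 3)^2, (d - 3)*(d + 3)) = d + 3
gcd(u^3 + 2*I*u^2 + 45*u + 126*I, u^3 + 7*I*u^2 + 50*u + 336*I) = u^2 - I*u + 42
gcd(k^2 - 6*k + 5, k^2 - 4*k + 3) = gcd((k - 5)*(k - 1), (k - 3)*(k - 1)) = k - 1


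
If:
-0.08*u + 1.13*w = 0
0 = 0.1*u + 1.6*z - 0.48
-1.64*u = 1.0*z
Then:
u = -0.19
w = -0.01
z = 0.31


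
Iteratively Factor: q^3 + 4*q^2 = (q + 4)*(q^2) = q*(q + 4)*(q)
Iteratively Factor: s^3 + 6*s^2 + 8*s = (s + 2)*(s^2 + 4*s) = (s + 2)*(s + 4)*(s)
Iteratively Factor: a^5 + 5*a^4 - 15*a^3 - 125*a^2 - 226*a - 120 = (a + 2)*(a^4 + 3*a^3 - 21*a^2 - 83*a - 60) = (a + 2)*(a + 3)*(a^3 - 21*a - 20) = (a + 2)*(a + 3)*(a + 4)*(a^2 - 4*a - 5) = (a - 5)*(a + 2)*(a + 3)*(a + 4)*(a + 1)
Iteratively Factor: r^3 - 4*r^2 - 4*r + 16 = (r + 2)*(r^2 - 6*r + 8) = (r - 4)*(r + 2)*(r - 2)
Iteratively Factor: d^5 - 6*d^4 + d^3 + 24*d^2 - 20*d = (d + 2)*(d^4 - 8*d^3 + 17*d^2 - 10*d) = d*(d + 2)*(d^3 - 8*d^2 + 17*d - 10) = d*(d - 2)*(d + 2)*(d^2 - 6*d + 5) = d*(d - 5)*(d - 2)*(d + 2)*(d - 1)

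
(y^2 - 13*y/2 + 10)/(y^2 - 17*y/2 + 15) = (y - 4)/(y - 6)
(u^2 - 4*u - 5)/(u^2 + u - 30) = (u + 1)/(u + 6)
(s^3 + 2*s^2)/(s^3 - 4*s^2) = (s + 2)/(s - 4)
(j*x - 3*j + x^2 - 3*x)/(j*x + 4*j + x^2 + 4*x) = (x - 3)/(x + 4)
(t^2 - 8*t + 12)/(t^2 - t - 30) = (t - 2)/(t + 5)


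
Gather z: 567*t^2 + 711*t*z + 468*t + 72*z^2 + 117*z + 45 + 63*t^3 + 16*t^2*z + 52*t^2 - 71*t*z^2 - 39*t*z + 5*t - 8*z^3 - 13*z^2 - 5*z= 63*t^3 + 619*t^2 + 473*t - 8*z^3 + z^2*(59 - 71*t) + z*(16*t^2 + 672*t + 112) + 45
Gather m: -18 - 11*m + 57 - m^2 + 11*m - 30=9 - m^2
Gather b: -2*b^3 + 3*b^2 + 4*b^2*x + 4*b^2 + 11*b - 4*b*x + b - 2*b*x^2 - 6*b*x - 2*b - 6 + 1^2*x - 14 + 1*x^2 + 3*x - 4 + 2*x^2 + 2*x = -2*b^3 + b^2*(4*x + 7) + b*(-2*x^2 - 10*x + 10) + 3*x^2 + 6*x - 24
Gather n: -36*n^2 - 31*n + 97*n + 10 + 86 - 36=-36*n^2 + 66*n + 60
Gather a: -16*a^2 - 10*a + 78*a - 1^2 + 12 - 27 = -16*a^2 + 68*a - 16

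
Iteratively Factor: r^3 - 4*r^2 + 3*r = (r)*(r^2 - 4*r + 3) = r*(r - 1)*(r - 3)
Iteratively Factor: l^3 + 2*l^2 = (l)*(l^2 + 2*l) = l*(l + 2)*(l)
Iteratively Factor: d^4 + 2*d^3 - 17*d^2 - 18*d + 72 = (d - 2)*(d^3 + 4*d^2 - 9*d - 36) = (d - 3)*(d - 2)*(d^2 + 7*d + 12) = (d - 3)*(d - 2)*(d + 3)*(d + 4)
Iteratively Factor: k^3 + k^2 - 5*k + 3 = (k + 3)*(k^2 - 2*k + 1) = (k - 1)*(k + 3)*(k - 1)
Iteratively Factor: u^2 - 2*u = (u)*(u - 2)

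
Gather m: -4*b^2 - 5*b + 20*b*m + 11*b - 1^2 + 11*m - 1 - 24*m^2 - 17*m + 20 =-4*b^2 + 6*b - 24*m^2 + m*(20*b - 6) + 18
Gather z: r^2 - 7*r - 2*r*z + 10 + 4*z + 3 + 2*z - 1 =r^2 - 7*r + z*(6 - 2*r) + 12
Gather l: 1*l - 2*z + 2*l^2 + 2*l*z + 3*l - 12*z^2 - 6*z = 2*l^2 + l*(2*z + 4) - 12*z^2 - 8*z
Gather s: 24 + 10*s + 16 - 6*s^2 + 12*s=-6*s^2 + 22*s + 40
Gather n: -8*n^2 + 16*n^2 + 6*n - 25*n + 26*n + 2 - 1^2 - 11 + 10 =8*n^2 + 7*n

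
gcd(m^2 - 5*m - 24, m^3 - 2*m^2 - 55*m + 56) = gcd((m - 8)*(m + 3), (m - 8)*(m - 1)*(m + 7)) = m - 8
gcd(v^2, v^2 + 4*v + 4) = 1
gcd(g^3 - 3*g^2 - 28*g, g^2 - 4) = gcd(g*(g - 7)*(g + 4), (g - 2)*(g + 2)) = 1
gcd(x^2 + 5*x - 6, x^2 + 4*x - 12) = x + 6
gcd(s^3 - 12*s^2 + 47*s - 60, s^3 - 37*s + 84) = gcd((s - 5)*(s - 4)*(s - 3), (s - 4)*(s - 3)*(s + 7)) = s^2 - 7*s + 12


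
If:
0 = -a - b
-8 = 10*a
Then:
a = -4/5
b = 4/5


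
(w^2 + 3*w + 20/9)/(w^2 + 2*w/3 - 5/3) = (w + 4/3)/(w - 1)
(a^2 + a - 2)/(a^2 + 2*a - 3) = (a + 2)/(a + 3)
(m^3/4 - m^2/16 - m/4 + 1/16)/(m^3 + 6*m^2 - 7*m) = (4*m^2 + 3*m - 1)/(16*m*(m + 7))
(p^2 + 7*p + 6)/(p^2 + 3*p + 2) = (p + 6)/(p + 2)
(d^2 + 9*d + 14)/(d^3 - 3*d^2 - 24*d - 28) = (d + 7)/(d^2 - 5*d - 14)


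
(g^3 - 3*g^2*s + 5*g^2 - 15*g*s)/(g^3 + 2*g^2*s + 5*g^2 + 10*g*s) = (g - 3*s)/(g + 2*s)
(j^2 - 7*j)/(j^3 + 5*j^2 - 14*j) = (j - 7)/(j^2 + 5*j - 14)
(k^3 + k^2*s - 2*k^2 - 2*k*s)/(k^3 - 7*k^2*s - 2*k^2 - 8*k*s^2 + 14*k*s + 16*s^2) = k/(k - 8*s)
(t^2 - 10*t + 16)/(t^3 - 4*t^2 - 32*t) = (t - 2)/(t*(t + 4))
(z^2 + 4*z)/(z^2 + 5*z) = (z + 4)/(z + 5)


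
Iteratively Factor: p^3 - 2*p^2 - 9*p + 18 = (p - 2)*(p^2 - 9) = (p - 2)*(p + 3)*(p - 3)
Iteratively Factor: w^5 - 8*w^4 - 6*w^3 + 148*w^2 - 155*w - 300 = (w - 5)*(w^4 - 3*w^3 - 21*w^2 + 43*w + 60) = (w - 5)*(w + 4)*(w^3 - 7*w^2 + 7*w + 15) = (w - 5)^2*(w + 4)*(w^2 - 2*w - 3) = (w - 5)^2*(w - 3)*(w + 4)*(w + 1)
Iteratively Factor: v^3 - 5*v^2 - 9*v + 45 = (v + 3)*(v^2 - 8*v + 15) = (v - 5)*(v + 3)*(v - 3)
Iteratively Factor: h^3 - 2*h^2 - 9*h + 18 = (h - 2)*(h^2 - 9) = (h - 2)*(h + 3)*(h - 3)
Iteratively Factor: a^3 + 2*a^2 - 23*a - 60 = (a + 4)*(a^2 - 2*a - 15) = (a + 3)*(a + 4)*(a - 5)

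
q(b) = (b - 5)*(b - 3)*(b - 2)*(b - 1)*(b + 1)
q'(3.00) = -16.00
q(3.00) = 0.00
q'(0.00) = -31.00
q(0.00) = 30.00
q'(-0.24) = -15.65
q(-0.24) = 35.84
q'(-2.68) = 1750.50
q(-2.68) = -1262.15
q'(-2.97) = 2318.65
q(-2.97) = -1849.46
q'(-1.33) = 291.15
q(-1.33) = -70.18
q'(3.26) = -26.03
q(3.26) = -5.49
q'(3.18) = -23.08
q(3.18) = -3.52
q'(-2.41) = 1316.70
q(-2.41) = -850.02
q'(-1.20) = 226.09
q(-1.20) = -36.66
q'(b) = (b - 5)*(b - 3)*(b - 2)*(b - 1) + (b - 5)*(b - 3)*(b - 2)*(b + 1) + (b - 5)*(b - 3)*(b - 1)*(b + 1) + (b - 5)*(b - 2)*(b - 1)*(b + 1) + (b - 3)*(b - 2)*(b - 1)*(b + 1) = 5*b^4 - 40*b^3 + 90*b^2 - 40*b - 31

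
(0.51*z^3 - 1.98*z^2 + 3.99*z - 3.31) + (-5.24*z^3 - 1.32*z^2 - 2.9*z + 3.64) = -4.73*z^3 - 3.3*z^2 + 1.09*z + 0.33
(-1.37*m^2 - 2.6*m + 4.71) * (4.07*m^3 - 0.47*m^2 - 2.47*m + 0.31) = -5.5759*m^5 - 9.9381*m^4 + 23.7756*m^3 + 3.7836*m^2 - 12.4397*m + 1.4601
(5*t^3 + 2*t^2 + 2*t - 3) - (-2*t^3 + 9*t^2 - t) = 7*t^3 - 7*t^2 + 3*t - 3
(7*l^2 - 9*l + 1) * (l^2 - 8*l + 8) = 7*l^4 - 65*l^3 + 129*l^2 - 80*l + 8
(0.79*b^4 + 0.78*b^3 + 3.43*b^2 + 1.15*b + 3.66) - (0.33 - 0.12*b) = 0.79*b^4 + 0.78*b^3 + 3.43*b^2 + 1.27*b + 3.33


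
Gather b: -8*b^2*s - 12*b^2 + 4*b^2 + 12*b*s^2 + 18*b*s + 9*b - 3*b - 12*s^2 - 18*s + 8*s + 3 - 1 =b^2*(-8*s - 8) + b*(12*s^2 + 18*s + 6) - 12*s^2 - 10*s + 2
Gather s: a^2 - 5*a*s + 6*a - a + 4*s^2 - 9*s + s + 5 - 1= a^2 + 5*a + 4*s^2 + s*(-5*a - 8) + 4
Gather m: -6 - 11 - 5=-22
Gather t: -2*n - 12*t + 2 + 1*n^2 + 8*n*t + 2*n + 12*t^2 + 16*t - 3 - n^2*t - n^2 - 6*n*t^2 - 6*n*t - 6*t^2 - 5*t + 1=t^2*(6 - 6*n) + t*(-n^2 + 2*n - 1)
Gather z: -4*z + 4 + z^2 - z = z^2 - 5*z + 4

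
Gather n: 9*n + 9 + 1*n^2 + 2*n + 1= n^2 + 11*n + 10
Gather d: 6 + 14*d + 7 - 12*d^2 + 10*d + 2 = -12*d^2 + 24*d + 15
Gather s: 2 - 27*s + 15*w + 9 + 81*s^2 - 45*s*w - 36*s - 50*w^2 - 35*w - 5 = 81*s^2 + s*(-45*w - 63) - 50*w^2 - 20*w + 6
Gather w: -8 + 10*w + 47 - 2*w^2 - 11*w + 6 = -2*w^2 - w + 45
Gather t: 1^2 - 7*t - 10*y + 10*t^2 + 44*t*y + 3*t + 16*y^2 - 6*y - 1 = 10*t^2 + t*(44*y - 4) + 16*y^2 - 16*y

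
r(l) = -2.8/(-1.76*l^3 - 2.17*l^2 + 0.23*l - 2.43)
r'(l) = -2.8*(5.28*l^2 + 4.34*l - 0.23)/(-1.76*l^3 - 2.17*l^2 + 0.23*l - 2.43)^2 = (-14.784*l^2 - 12.152*l + 0.644)/(1.76*l^3 + 2.17*l^2 - 0.23*l + 2.43)^2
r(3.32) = 0.03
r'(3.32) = -0.03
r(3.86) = 0.02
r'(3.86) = -0.01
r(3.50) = 0.03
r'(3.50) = -0.02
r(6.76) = 0.00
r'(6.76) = -0.00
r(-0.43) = 1.00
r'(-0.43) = 0.40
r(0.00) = 1.15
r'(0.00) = 0.11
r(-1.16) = 0.98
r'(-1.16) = -0.63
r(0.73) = 0.68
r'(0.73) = -0.96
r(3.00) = 0.04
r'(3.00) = -0.04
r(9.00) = 0.00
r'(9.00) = -0.00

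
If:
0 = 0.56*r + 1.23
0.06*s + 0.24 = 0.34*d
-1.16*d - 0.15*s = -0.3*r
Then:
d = -0.03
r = -2.20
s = -4.17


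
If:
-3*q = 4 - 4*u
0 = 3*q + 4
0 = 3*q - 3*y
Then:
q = -4/3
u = 0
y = -4/3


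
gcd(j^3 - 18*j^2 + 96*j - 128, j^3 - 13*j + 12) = 1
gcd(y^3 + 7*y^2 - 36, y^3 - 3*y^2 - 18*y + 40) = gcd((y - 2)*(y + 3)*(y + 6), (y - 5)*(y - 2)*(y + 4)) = y - 2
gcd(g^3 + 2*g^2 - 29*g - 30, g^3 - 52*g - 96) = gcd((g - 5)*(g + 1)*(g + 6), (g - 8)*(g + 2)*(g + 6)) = g + 6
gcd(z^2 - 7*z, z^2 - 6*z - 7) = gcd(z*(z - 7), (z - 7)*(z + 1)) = z - 7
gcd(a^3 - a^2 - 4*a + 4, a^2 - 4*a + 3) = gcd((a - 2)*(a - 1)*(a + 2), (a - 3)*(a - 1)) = a - 1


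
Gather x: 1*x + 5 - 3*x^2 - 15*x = -3*x^2 - 14*x + 5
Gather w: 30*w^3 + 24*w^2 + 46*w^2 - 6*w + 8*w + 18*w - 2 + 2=30*w^3 + 70*w^2 + 20*w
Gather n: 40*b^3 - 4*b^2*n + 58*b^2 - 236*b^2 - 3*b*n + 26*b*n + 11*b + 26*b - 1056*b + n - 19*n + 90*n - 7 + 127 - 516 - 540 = 40*b^3 - 178*b^2 - 1019*b + n*(-4*b^2 + 23*b + 72) - 936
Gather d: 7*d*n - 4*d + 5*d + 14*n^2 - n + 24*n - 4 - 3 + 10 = d*(7*n + 1) + 14*n^2 + 23*n + 3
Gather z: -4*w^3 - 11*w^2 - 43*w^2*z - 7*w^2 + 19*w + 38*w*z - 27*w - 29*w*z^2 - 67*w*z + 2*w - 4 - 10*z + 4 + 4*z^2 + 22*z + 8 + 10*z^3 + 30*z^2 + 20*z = -4*w^3 - 18*w^2 - 6*w + 10*z^3 + z^2*(34 - 29*w) + z*(-43*w^2 - 29*w + 32) + 8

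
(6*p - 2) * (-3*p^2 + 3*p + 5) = -18*p^3 + 24*p^2 + 24*p - 10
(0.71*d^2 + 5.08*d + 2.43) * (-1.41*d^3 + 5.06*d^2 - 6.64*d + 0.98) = -1.0011*d^5 - 3.5702*d^4 + 17.5641*d^3 - 20.7396*d^2 - 11.1568*d + 2.3814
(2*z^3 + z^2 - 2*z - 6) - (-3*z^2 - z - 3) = 2*z^3 + 4*z^2 - z - 3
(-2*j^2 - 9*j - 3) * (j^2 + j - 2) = -2*j^4 - 11*j^3 - 8*j^2 + 15*j + 6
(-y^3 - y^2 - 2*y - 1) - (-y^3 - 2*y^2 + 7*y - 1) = y^2 - 9*y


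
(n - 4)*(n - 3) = n^2 - 7*n + 12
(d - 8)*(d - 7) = d^2 - 15*d + 56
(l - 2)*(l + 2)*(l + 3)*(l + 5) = l^4 + 8*l^3 + 11*l^2 - 32*l - 60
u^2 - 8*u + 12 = (u - 6)*(u - 2)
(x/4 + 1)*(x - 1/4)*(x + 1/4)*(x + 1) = x^4/4 + 5*x^3/4 + 63*x^2/64 - 5*x/64 - 1/16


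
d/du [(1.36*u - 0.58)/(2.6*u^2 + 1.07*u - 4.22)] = (-3.536*u^2 + 3.016*u - 5.1186)/(6.76*u^4 + 5.564*u^3 - 20.7991*u^2 - 9.0308*u + 17.8084)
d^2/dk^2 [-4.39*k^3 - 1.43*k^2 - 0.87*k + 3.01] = -26.34*k - 2.86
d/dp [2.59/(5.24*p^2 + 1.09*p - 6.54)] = (-27.1432*p - 2.8231)/(5.24*p^2 + 1.09*p - 6.54)^2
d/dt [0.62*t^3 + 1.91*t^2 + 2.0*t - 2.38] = 1.86*t^2 + 3.82*t + 2.0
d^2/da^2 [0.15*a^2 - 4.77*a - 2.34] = 0.300000000000000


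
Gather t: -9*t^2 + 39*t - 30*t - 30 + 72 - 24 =-9*t^2 + 9*t + 18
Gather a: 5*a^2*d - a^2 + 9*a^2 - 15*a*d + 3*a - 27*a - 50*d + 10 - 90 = a^2*(5*d + 8) + a*(-15*d - 24) - 50*d - 80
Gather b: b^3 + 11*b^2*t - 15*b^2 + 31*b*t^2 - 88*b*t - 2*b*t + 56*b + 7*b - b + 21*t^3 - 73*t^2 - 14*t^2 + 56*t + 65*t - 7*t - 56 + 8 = b^3 + b^2*(11*t - 15) + b*(31*t^2 - 90*t + 62) + 21*t^3 - 87*t^2 + 114*t - 48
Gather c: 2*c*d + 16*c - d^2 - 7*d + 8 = c*(2*d + 16) - d^2 - 7*d + 8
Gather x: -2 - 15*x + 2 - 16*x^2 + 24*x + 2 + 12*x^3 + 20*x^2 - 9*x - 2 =12*x^3 + 4*x^2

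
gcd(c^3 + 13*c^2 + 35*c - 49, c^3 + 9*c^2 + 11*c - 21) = c^2 + 6*c - 7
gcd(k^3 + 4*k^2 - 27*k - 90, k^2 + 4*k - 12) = k + 6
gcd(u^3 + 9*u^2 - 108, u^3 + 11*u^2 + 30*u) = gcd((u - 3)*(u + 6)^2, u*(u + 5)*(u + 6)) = u + 6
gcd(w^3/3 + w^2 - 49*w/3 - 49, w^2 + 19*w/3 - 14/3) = w + 7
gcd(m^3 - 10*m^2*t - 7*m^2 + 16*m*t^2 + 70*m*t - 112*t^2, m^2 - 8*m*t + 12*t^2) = -m + 2*t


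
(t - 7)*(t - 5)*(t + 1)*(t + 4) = t^4 - 7*t^3 - 21*t^2 + 127*t + 140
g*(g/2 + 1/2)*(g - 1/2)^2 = g^4/2 - 3*g^2/8 + g/8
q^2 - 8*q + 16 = (q - 4)^2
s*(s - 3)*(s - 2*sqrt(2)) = s^3 - 3*s^2 - 2*sqrt(2)*s^2 + 6*sqrt(2)*s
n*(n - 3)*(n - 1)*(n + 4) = n^4 - 13*n^2 + 12*n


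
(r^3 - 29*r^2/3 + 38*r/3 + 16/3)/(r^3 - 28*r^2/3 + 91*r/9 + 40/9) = 3*(r - 2)/(3*r - 5)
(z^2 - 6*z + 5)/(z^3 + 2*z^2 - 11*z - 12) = (z^2 - 6*z + 5)/(z^3 + 2*z^2 - 11*z - 12)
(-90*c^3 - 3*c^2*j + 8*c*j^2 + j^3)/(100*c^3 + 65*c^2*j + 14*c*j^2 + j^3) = (-18*c^2 + 3*c*j + j^2)/(20*c^2 + 9*c*j + j^2)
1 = 1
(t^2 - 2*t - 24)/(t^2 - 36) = (t + 4)/(t + 6)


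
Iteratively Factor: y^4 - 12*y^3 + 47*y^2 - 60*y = (y - 3)*(y^3 - 9*y^2 + 20*y) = (y - 5)*(y - 3)*(y^2 - 4*y) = y*(y - 5)*(y - 3)*(y - 4)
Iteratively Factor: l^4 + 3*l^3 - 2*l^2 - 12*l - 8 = (l + 1)*(l^3 + 2*l^2 - 4*l - 8) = (l + 1)*(l + 2)*(l^2 - 4) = (l + 1)*(l + 2)^2*(l - 2)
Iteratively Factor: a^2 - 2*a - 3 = (a + 1)*(a - 3)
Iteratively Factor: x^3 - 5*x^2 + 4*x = (x - 4)*(x^2 - x) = x*(x - 4)*(x - 1)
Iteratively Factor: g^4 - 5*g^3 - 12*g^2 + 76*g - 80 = (g + 4)*(g^3 - 9*g^2 + 24*g - 20) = (g - 2)*(g + 4)*(g^2 - 7*g + 10) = (g - 5)*(g - 2)*(g + 4)*(g - 2)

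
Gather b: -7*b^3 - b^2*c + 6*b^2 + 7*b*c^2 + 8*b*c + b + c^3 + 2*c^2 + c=-7*b^3 + b^2*(6 - c) + b*(7*c^2 + 8*c + 1) + c^3 + 2*c^2 + c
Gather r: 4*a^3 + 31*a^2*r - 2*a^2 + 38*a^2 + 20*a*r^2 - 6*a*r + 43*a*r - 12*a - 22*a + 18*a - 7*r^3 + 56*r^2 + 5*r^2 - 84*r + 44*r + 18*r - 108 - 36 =4*a^3 + 36*a^2 - 16*a - 7*r^3 + r^2*(20*a + 61) + r*(31*a^2 + 37*a - 22) - 144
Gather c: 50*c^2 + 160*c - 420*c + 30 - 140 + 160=50*c^2 - 260*c + 50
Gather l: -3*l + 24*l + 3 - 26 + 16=21*l - 7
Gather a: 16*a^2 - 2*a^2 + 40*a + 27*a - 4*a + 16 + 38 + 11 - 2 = 14*a^2 + 63*a + 63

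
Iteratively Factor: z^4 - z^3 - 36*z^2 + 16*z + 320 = (z + 4)*(z^3 - 5*z^2 - 16*z + 80) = (z - 5)*(z + 4)*(z^2 - 16) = (z - 5)*(z + 4)^2*(z - 4)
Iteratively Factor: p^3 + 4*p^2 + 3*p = (p + 3)*(p^2 + p) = p*(p + 3)*(p + 1)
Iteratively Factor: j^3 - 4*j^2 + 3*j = (j)*(j^2 - 4*j + 3) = j*(j - 3)*(j - 1)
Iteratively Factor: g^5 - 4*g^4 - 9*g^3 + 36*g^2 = (g - 4)*(g^4 - 9*g^2) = g*(g - 4)*(g^3 - 9*g) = g^2*(g - 4)*(g^2 - 9) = g^2*(g - 4)*(g + 3)*(g - 3)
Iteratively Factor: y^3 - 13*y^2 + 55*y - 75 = (y - 3)*(y^2 - 10*y + 25) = (y - 5)*(y - 3)*(y - 5)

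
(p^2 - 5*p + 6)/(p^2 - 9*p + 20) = (p^2 - 5*p + 6)/(p^2 - 9*p + 20)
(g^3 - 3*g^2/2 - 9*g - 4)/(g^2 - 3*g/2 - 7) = (2*g^2 - 7*g - 4)/(2*g - 7)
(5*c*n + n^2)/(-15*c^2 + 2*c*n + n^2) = -n/(3*c - n)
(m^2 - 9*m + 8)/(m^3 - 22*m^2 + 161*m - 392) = (m - 1)/(m^2 - 14*m + 49)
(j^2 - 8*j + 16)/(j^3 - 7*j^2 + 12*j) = (j - 4)/(j*(j - 3))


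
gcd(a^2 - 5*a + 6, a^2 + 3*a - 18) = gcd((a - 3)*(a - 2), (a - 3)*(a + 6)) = a - 3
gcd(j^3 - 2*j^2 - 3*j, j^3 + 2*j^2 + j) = j^2 + j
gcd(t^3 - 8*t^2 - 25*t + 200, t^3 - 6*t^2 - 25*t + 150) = t^2 - 25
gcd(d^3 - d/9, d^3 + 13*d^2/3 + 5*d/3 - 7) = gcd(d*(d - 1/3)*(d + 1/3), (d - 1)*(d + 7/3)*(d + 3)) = 1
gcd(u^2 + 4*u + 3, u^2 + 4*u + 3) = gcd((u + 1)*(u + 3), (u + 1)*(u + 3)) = u^2 + 4*u + 3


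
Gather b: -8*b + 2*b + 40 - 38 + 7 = 9 - 6*b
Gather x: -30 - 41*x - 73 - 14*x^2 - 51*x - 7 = -14*x^2 - 92*x - 110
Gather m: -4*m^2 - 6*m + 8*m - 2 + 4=-4*m^2 + 2*m + 2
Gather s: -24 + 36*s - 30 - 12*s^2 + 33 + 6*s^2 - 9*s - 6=-6*s^2 + 27*s - 27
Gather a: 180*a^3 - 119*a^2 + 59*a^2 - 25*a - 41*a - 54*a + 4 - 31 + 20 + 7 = 180*a^3 - 60*a^2 - 120*a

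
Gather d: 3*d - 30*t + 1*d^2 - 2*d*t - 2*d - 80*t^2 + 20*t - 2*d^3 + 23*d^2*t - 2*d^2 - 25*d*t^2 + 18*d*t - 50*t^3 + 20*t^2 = -2*d^3 + d^2*(23*t - 1) + d*(-25*t^2 + 16*t + 1) - 50*t^3 - 60*t^2 - 10*t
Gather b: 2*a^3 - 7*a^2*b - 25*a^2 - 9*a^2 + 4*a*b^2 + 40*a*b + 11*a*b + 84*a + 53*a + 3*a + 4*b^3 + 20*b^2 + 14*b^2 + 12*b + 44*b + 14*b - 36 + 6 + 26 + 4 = 2*a^3 - 34*a^2 + 140*a + 4*b^3 + b^2*(4*a + 34) + b*(-7*a^2 + 51*a + 70)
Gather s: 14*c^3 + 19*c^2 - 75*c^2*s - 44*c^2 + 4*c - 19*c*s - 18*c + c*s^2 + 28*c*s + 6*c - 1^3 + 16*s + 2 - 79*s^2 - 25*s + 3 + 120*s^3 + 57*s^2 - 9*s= 14*c^3 - 25*c^2 - 8*c + 120*s^3 + s^2*(c - 22) + s*(-75*c^2 + 9*c - 18) + 4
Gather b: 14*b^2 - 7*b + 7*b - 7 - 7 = 14*b^2 - 14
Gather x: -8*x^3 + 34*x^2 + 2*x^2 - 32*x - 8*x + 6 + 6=-8*x^3 + 36*x^2 - 40*x + 12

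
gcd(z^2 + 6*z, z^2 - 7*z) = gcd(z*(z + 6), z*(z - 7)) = z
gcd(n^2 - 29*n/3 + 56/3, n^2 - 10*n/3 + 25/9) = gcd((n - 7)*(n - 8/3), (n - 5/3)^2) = 1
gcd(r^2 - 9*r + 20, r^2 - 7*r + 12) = r - 4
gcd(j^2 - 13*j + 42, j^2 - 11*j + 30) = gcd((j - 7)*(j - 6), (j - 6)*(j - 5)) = j - 6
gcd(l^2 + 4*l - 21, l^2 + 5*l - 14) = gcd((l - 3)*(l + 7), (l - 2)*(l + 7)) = l + 7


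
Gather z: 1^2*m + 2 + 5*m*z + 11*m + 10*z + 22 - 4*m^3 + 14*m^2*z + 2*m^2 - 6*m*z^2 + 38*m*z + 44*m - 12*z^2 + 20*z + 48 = -4*m^3 + 2*m^2 + 56*m + z^2*(-6*m - 12) + z*(14*m^2 + 43*m + 30) + 72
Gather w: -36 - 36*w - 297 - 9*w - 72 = -45*w - 405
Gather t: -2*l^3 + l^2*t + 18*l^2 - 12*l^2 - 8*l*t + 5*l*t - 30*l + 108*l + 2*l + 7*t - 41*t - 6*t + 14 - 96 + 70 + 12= -2*l^3 + 6*l^2 + 80*l + t*(l^2 - 3*l - 40)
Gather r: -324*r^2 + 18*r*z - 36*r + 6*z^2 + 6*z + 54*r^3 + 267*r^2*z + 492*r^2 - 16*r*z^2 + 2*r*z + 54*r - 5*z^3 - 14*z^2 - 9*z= 54*r^3 + r^2*(267*z + 168) + r*(-16*z^2 + 20*z + 18) - 5*z^3 - 8*z^2 - 3*z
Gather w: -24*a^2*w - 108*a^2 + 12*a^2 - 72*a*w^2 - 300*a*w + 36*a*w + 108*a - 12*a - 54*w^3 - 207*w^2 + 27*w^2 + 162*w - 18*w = -96*a^2 + 96*a - 54*w^3 + w^2*(-72*a - 180) + w*(-24*a^2 - 264*a + 144)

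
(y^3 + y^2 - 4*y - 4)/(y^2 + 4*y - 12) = (y^2 + 3*y + 2)/(y + 6)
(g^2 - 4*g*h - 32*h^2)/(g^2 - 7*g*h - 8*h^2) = (g + 4*h)/(g + h)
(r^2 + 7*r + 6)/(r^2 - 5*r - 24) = (r^2 + 7*r + 6)/(r^2 - 5*r - 24)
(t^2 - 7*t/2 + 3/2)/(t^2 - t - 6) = (t - 1/2)/(t + 2)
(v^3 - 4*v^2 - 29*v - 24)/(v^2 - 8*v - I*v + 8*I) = (v^2 + 4*v + 3)/(v - I)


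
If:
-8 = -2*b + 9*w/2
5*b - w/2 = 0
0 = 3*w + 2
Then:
No Solution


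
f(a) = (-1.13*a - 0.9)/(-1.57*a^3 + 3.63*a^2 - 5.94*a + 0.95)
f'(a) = (-1.13*a - 0.9)*(4.71*a^2 - 7.26*a + 5.94)/(-1.57*a^3 + 3.63*a^2 - 5.94*a + 0.95)^2 - 1.13/(-1.57*a^3 + 3.63*a^2 - 5.94*a + 0.95) = (-3.5482*a^3 - 0.1371*a^2 + 6.534*a - 6.4195)/(2.4649*a^6 - 11.3982*a^5 + 31.8285*a^4 - 46.1074*a^3 + 42.1806*a^2 - 11.286*a + 0.9025)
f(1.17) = 0.63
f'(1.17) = -0.37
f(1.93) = 0.37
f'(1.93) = -0.29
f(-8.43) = 0.01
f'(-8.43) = 0.00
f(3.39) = 0.12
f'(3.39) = -0.08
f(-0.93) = 0.01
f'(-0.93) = -0.08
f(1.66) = 0.46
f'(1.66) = -0.33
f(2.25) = 0.29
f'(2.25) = -0.23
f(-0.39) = -0.12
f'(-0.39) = -0.57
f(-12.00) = 0.00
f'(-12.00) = 0.00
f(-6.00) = 0.01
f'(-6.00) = 0.00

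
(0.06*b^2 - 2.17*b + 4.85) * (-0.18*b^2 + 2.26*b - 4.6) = -0.0108*b^4 + 0.5262*b^3 - 6.0532*b^2 + 20.943*b - 22.31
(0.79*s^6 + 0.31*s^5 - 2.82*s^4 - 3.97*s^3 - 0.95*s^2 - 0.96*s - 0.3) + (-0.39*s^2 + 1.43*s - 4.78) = 0.79*s^6 + 0.31*s^5 - 2.82*s^4 - 3.97*s^3 - 1.34*s^2 + 0.47*s - 5.08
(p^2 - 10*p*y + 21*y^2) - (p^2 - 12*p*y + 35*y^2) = 2*p*y - 14*y^2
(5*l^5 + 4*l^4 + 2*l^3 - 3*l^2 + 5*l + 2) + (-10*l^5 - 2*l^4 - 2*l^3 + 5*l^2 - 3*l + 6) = -5*l^5 + 2*l^4 + 2*l^2 + 2*l + 8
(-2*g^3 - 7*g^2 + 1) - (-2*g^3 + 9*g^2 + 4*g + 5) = -16*g^2 - 4*g - 4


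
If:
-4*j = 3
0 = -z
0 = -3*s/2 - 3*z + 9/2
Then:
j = -3/4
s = 3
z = 0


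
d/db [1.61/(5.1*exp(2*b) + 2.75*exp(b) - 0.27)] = (-16.422*exp(b) - 4.4275)*exp(b)/(5.1*exp(2*b) + 2.75*exp(b) - 0.27)^2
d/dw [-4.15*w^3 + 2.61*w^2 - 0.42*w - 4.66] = -12.45*w^2 + 5.22*w - 0.42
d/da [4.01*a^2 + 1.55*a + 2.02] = 8.02*a + 1.55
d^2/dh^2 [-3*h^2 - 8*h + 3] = -6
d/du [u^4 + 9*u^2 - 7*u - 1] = 4*u^3 + 18*u - 7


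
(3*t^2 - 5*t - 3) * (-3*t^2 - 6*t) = -9*t^4 - 3*t^3 + 39*t^2 + 18*t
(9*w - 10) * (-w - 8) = -9*w^2 - 62*w + 80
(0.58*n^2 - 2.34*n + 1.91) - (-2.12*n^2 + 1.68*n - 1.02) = 2.7*n^2 - 4.02*n + 2.93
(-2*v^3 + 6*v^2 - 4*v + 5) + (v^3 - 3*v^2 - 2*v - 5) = -v^3 + 3*v^2 - 6*v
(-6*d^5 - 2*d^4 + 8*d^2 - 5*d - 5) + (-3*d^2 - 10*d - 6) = -6*d^5 - 2*d^4 + 5*d^2 - 15*d - 11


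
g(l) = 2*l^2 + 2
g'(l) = 4*l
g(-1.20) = 4.88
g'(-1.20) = -4.80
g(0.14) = 2.04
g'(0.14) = 0.56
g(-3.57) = 27.49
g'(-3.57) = -14.28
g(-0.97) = 3.88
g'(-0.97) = -3.88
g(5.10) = 54.02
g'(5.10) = 20.40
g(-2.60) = 15.52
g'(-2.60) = -10.40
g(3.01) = 20.12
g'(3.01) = 12.04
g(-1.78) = 8.34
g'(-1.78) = -7.12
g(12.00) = 290.00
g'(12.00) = 48.00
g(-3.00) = 20.00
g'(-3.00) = -12.00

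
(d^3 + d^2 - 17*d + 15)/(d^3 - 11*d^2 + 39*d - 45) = (d^2 + 4*d - 5)/(d^2 - 8*d + 15)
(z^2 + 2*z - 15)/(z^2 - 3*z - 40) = (z - 3)/(z - 8)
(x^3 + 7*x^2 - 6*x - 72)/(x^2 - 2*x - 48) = (x^2 + x - 12)/(x - 8)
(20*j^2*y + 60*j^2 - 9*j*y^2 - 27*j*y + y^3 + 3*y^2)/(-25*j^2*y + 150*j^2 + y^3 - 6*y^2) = (-4*j*y - 12*j + y^2 + 3*y)/(5*j*y - 30*j + y^2 - 6*y)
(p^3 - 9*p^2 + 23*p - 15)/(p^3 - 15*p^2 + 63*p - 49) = (p^2 - 8*p + 15)/(p^2 - 14*p + 49)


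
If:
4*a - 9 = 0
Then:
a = 9/4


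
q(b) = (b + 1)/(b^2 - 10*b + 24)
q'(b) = (10 - 2*b)*(b + 1)/(b^2 - 10*b + 24)^2 + 1/(b^2 - 10*b + 24) = (b^2 - 10*b - 2*(b - 5)*(b + 1) + 24)/(b^2 - 10*b + 24)^2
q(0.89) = 0.12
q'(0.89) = 0.12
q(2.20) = 0.47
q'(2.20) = 0.53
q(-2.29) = -0.02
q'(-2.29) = 0.01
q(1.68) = 0.27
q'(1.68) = 0.28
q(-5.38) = -0.04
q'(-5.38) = 0.00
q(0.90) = 0.12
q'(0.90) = 0.13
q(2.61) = 0.77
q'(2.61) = 0.99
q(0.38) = 0.07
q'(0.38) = 0.08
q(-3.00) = -0.03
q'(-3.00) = 0.01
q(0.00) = 0.04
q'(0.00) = 0.06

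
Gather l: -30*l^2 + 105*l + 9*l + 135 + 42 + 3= -30*l^2 + 114*l + 180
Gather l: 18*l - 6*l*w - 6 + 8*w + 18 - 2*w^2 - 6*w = l*(18 - 6*w) - 2*w^2 + 2*w + 12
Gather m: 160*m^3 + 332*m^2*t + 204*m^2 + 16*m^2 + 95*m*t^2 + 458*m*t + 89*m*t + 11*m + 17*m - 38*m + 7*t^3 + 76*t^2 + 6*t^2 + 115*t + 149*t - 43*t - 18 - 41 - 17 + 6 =160*m^3 + m^2*(332*t + 220) + m*(95*t^2 + 547*t - 10) + 7*t^3 + 82*t^2 + 221*t - 70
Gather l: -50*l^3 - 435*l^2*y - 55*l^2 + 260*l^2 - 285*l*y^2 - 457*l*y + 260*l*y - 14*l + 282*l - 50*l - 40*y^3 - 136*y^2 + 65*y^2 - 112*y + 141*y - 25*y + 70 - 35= -50*l^3 + l^2*(205 - 435*y) + l*(-285*y^2 - 197*y + 218) - 40*y^3 - 71*y^2 + 4*y + 35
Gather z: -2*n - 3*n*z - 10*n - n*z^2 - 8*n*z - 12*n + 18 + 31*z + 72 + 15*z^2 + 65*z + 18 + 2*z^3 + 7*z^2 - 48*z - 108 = -24*n + 2*z^3 + z^2*(22 - n) + z*(48 - 11*n)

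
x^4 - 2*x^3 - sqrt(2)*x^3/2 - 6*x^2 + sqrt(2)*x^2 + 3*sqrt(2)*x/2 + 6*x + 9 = (x - 3)*(x + 1)*(x - 3*sqrt(2)/2)*(x + sqrt(2))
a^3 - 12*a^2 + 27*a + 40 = (a - 8)*(a - 5)*(a + 1)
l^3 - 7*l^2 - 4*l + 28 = (l - 7)*(l - 2)*(l + 2)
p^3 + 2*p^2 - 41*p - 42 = (p - 6)*(p + 1)*(p + 7)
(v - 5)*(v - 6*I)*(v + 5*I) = v^3 - 5*v^2 - I*v^2 + 30*v + 5*I*v - 150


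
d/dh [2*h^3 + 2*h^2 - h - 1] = 6*h^2 + 4*h - 1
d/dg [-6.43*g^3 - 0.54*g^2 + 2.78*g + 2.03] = -19.29*g^2 - 1.08*g + 2.78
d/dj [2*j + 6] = 2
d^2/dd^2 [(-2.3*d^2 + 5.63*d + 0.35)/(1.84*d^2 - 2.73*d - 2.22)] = (15.015136*d^3 - 49.26048*d^2 + 127.435824*d - 82.836606)/(6.229504*d^6 - 27.728064*d^5 + 18.591912*d^4 + 46.562607*d^3 - 22.431546*d^2 - 40.363596*d - 10.941048)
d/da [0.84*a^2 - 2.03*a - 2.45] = 1.68*a - 2.03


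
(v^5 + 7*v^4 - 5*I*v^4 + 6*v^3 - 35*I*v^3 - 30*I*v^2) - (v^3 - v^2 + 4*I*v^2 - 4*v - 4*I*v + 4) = v^5 + 7*v^4 - 5*I*v^4 + 5*v^3 - 35*I*v^3 + v^2 - 34*I*v^2 + 4*v + 4*I*v - 4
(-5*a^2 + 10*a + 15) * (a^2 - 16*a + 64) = -5*a^4 + 90*a^3 - 465*a^2 + 400*a + 960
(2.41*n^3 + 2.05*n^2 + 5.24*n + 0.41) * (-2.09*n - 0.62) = -5.0369*n^4 - 5.7787*n^3 - 12.2226*n^2 - 4.1057*n - 0.2542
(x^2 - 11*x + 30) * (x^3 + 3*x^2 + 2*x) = x^5 - 8*x^4 - x^3 + 68*x^2 + 60*x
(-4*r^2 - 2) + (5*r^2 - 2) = r^2 - 4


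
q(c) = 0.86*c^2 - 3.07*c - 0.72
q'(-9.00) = -18.55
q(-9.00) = 96.57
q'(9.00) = 12.41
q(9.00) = 41.31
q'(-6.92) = -14.97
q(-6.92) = 61.71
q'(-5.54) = -12.60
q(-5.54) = 42.68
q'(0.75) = -1.78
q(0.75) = -2.54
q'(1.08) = -1.21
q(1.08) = -3.03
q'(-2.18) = -6.82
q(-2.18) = 10.06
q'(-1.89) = -6.32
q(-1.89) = 8.15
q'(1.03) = -1.30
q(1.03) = -2.97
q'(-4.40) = -10.64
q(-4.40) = 29.44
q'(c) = 1.72*c - 3.07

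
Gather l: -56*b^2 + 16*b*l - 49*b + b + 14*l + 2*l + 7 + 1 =-56*b^2 - 48*b + l*(16*b + 16) + 8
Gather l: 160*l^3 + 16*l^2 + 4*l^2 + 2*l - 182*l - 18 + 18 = 160*l^3 + 20*l^2 - 180*l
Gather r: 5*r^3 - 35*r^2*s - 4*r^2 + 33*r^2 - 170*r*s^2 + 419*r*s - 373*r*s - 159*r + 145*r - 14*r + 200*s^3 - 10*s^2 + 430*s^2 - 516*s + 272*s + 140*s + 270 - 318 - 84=5*r^3 + r^2*(29 - 35*s) + r*(-170*s^2 + 46*s - 28) + 200*s^3 + 420*s^2 - 104*s - 132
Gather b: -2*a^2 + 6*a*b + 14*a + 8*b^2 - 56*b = -2*a^2 + 14*a + 8*b^2 + b*(6*a - 56)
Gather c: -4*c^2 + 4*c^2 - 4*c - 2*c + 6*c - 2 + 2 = 0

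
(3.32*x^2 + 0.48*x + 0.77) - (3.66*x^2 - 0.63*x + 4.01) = -0.34*x^2 + 1.11*x - 3.24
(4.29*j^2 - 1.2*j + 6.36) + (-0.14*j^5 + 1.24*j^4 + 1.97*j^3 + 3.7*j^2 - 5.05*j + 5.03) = -0.14*j^5 + 1.24*j^4 + 1.97*j^3 + 7.99*j^2 - 6.25*j + 11.39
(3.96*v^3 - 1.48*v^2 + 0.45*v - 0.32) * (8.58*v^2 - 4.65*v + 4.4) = 33.9768*v^5 - 31.1124*v^4 + 28.167*v^3 - 11.3501*v^2 + 3.468*v - 1.408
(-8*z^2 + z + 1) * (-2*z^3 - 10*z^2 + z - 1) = 16*z^5 + 78*z^4 - 20*z^3 - z^2 - 1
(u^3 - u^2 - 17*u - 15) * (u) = u^4 - u^3 - 17*u^2 - 15*u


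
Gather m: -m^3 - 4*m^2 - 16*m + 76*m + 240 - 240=-m^3 - 4*m^2 + 60*m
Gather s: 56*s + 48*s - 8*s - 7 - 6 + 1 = 96*s - 12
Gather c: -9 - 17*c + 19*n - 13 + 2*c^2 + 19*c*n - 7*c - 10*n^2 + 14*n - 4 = 2*c^2 + c*(19*n - 24) - 10*n^2 + 33*n - 26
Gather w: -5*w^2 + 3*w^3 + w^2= 3*w^3 - 4*w^2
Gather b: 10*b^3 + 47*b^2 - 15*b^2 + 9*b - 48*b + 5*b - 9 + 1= 10*b^3 + 32*b^2 - 34*b - 8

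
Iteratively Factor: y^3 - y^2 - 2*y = (y - 2)*(y^2 + y) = (y - 2)*(y + 1)*(y)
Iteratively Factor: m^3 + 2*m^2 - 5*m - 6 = (m - 2)*(m^2 + 4*m + 3) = (m - 2)*(m + 1)*(m + 3)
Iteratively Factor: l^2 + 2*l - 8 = (l + 4)*(l - 2)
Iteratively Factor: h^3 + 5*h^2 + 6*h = (h)*(h^2 + 5*h + 6) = h*(h + 2)*(h + 3)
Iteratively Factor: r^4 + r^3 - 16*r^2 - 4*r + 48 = (r - 3)*(r^3 + 4*r^2 - 4*r - 16) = (r - 3)*(r - 2)*(r^2 + 6*r + 8) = (r - 3)*(r - 2)*(r + 2)*(r + 4)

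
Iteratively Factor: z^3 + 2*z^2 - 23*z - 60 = (z + 3)*(z^2 - z - 20) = (z - 5)*(z + 3)*(z + 4)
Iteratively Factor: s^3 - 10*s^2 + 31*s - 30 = (s - 2)*(s^2 - 8*s + 15) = (s - 3)*(s - 2)*(s - 5)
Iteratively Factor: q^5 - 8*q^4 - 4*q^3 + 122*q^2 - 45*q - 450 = (q - 5)*(q^4 - 3*q^3 - 19*q^2 + 27*q + 90) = (q - 5)^2*(q^3 + 2*q^2 - 9*q - 18) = (q - 5)^2*(q - 3)*(q^2 + 5*q + 6) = (q - 5)^2*(q - 3)*(q + 3)*(q + 2)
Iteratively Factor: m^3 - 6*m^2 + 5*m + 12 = (m + 1)*(m^2 - 7*m + 12) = (m - 3)*(m + 1)*(m - 4)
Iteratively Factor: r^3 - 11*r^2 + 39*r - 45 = (r - 3)*(r^2 - 8*r + 15) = (r - 3)^2*(r - 5)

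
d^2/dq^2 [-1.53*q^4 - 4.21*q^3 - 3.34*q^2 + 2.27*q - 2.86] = -18.36*q^2 - 25.26*q - 6.68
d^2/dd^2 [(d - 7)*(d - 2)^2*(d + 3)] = 12*d^2 - 48*d - 2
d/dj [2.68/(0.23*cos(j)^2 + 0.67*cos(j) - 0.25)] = (1.2328*cos(j) + 1.7956)*sin(j)/(0.23*cos(j)^2 + 0.67*cos(j) - 0.25)^2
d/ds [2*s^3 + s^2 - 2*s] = 6*s^2 + 2*s - 2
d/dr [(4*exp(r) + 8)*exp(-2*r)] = 4*(-exp(r) - 4)*exp(-2*r)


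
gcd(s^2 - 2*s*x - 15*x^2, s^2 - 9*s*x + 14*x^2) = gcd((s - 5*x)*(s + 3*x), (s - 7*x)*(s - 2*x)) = 1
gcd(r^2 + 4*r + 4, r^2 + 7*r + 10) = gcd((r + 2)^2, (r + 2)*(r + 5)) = r + 2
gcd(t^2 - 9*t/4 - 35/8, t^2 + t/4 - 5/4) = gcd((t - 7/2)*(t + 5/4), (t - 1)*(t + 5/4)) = t + 5/4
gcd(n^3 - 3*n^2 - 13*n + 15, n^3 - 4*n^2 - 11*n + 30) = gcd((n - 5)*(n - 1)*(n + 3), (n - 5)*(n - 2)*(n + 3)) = n^2 - 2*n - 15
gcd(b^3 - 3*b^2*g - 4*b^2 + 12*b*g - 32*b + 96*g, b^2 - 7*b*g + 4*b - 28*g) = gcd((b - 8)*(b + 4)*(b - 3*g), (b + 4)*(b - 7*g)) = b + 4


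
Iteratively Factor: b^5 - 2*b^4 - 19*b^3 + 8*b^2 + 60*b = (b)*(b^4 - 2*b^3 - 19*b^2 + 8*b + 60) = b*(b - 2)*(b^3 - 19*b - 30) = b*(b - 5)*(b - 2)*(b^2 + 5*b + 6) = b*(b - 5)*(b - 2)*(b + 3)*(b + 2)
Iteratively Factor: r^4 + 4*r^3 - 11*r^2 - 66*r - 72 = (r + 2)*(r^3 + 2*r^2 - 15*r - 36) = (r - 4)*(r + 2)*(r^2 + 6*r + 9) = (r - 4)*(r + 2)*(r + 3)*(r + 3)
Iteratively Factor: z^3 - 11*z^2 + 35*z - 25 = (z - 1)*(z^2 - 10*z + 25) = (z - 5)*(z - 1)*(z - 5)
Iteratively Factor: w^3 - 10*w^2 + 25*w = (w - 5)*(w^2 - 5*w) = w*(w - 5)*(w - 5)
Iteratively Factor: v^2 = (v)*(v)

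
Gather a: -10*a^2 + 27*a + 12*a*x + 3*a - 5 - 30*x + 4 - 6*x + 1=-10*a^2 + a*(12*x + 30) - 36*x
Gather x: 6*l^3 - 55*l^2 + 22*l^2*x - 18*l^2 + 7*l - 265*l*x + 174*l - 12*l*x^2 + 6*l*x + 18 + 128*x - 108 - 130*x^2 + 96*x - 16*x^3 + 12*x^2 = 6*l^3 - 73*l^2 + 181*l - 16*x^3 + x^2*(-12*l - 118) + x*(22*l^2 - 259*l + 224) - 90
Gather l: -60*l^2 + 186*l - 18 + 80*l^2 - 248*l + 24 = 20*l^2 - 62*l + 6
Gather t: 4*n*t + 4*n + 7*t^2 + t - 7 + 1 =4*n + 7*t^2 + t*(4*n + 1) - 6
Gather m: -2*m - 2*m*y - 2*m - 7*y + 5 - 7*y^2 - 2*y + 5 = m*(-2*y - 4) - 7*y^2 - 9*y + 10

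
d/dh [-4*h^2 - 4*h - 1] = -8*h - 4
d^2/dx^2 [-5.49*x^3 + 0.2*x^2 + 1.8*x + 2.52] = 0.4 - 32.94*x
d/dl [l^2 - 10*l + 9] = 2*l - 10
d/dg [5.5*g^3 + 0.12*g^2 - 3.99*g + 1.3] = 16.5*g^2 + 0.24*g - 3.99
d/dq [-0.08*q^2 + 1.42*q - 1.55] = 1.42 - 0.16*q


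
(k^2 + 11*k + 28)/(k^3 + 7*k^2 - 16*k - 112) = 1/(k - 4)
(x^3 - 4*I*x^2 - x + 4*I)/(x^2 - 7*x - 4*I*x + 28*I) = (x^2 - 1)/(x - 7)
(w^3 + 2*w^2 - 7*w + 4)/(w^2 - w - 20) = (w^2 - 2*w + 1)/(w - 5)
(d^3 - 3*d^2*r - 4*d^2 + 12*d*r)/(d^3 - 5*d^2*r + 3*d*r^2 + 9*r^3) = d*(4 - d)/(-d^2 + 2*d*r + 3*r^2)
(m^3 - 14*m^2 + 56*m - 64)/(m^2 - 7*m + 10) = (m^2 - 12*m + 32)/(m - 5)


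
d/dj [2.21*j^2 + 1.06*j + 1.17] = 4.42*j + 1.06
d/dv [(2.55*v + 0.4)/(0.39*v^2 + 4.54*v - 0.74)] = (0.9945*v^2 + 11.577*v - (0.78*v + 4.54)*(2.55*v + 0.4) - 1.887)/(0.39*v^2 + 4.54*v - 0.74)^2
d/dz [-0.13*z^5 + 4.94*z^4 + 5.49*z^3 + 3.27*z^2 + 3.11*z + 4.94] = -0.65*z^4 + 19.76*z^3 + 16.47*z^2 + 6.54*z + 3.11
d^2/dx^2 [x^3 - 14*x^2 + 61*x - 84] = 6*x - 28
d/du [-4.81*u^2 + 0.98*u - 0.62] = 0.98 - 9.62*u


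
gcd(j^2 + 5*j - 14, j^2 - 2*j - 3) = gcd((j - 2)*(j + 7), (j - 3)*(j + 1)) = 1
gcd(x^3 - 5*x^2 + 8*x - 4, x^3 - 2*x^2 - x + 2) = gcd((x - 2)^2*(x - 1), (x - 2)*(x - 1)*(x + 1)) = x^2 - 3*x + 2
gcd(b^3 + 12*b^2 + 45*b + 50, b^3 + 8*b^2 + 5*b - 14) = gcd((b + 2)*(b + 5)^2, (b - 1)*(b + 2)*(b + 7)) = b + 2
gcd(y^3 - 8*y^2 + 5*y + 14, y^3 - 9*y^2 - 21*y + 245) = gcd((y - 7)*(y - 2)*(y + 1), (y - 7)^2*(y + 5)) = y - 7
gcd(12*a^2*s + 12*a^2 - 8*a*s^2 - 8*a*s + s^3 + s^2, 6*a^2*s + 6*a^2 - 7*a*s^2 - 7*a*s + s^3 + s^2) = -6*a*s - 6*a + s^2 + s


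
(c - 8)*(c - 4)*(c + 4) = c^3 - 8*c^2 - 16*c + 128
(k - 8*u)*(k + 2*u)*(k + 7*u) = k^3 + k^2*u - 58*k*u^2 - 112*u^3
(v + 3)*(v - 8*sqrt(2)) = v^2 - 8*sqrt(2)*v + 3*v - 24*sqrt(2)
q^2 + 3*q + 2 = (q + 1)*(q + 2)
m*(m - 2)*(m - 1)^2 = m^4 - 4*m^3 + 5*m^2 - 2*m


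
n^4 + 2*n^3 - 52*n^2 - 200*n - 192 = (n - 8)*(n + 2)^2*(n + 6)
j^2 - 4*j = j*(j - 4)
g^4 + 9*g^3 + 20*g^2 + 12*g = g*(g + 1)*(g + 2)*(g + 6)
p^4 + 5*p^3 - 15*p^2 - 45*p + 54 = (p - 3)*(p - 1)*(p + 3)*(p + 6)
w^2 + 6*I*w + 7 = (w - I)*(w + 7*I)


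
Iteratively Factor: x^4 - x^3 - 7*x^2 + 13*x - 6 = (x - 1)*(x^3 - 7*x + 6) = (x - 2)*(x - 1)*(x^2 + 2*x - 3) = (x - 2)*(x - 1)*(x + 3)*(x - 1)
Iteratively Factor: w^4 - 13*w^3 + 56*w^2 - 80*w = (w - 4)*(w^3 - 9*w^2 + 20*w) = w*(w - 4)*(w^2 - 9*w + 20) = w*(w - 5)*(w - 4)*(w - 4)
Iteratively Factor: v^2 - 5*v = (v)*(v - 5)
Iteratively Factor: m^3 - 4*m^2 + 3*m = (m - 1)*(m^2 - 3*m) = (m - 3)*(m - 1)*(m)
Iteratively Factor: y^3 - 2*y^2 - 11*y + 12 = (y - 4)*(y^2 + 2*y - 3) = (y - 4)*(y - 1)*(y + 3)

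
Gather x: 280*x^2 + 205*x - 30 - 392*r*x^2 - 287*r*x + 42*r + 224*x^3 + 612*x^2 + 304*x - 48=42*r + 224*x^3 + x^2*(892 - 392*r) + x*(509 - 287*r) - 78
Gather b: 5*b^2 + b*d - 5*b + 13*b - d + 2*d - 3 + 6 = 5*b^2 + b*(d + 8) + d + 3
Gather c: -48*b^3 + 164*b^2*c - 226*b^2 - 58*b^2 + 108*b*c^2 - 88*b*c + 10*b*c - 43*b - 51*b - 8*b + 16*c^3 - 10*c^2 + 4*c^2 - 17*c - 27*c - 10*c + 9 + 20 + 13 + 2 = -48*b^3 - 284*b^2 - 102*b + 16*c^3 + c^2*(108*b - 6) + c*(164*b^2 - 78*b - 54) + 44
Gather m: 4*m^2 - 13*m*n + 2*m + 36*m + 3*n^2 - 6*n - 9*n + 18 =4*m^2 + m*(38 - 13*n) + 3*n^2 - 15*n + 18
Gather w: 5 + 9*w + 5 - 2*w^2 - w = -2*w^2 + 8*w + 10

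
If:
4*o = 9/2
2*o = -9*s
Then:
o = 9/8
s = -1/4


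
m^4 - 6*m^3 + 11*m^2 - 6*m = m*(m - 3)*(m - 2)*(m - 1)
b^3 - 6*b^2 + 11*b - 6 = (b - 3)*(b - 2)*(b - 1)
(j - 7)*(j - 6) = j^2 - 13*j + 42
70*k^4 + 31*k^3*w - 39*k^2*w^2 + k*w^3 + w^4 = (-5*k + w)*(-2*k + w)*(k + w)*(7*k + w)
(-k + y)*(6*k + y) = -6*k^2 + 5*k*y + y^2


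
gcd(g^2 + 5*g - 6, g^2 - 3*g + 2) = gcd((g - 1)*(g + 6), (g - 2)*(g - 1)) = g - 1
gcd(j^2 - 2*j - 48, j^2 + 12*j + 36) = j + 6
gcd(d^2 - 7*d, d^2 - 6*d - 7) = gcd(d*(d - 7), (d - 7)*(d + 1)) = d - 7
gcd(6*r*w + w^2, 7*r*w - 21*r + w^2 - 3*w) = 1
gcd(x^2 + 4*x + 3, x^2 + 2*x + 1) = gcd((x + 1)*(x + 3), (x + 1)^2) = x + 1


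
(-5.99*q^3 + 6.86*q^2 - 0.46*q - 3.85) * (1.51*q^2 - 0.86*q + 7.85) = -9.0449*q^5 + 15.51*q^4 - 53.6157*q^3 + 48.4331*q^2 - 0.3*q - 30.2225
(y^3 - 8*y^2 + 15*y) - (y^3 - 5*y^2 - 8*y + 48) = -3*y^2 + 23*y - 48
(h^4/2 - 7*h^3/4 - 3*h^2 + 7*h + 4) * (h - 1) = h^5/2 - 9*h^4/4 - 5*h^3/4 + 10*h^2 - 3*h - 4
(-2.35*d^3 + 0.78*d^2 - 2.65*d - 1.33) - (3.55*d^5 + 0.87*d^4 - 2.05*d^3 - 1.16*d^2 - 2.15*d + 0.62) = -3.55*d^5 - 0.87*d^4 - 0.3*d^3 + 1.94*d^2 - 0.5*d - 1.95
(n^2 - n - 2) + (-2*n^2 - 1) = -n^2 - n - 3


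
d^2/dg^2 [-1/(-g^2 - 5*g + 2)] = 2*(-g^2 - 5*g + (2*g + 5)^2 + 2)/(g^2 + 5*g - 2)^3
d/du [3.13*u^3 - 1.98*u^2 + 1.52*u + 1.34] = 9.39*u^2 - 3.96*u + 1.52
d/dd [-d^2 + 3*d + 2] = 3 - 2*d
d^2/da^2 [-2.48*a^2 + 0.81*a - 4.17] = -4.96000000000000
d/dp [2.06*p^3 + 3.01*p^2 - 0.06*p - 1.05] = 6.18*p^2 + 6.02*p - 0.06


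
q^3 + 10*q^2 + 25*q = q*(q + 5)^2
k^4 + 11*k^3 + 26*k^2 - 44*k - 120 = (k - 2)*(k + 2)*(k + 5)*(k + 6)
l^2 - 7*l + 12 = (l - 4)*(l - 3)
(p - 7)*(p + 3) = p^2 - 4*p - 21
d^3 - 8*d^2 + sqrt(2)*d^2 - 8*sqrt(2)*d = d*(d - 8)*(d + sqrt(2))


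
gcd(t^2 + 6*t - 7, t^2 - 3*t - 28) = 1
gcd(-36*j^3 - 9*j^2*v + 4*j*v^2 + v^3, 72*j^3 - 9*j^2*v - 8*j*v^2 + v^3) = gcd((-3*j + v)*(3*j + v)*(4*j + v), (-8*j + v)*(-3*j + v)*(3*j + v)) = -9*j^2 + v^2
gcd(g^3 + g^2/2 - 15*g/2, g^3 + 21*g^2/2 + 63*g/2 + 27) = g + 3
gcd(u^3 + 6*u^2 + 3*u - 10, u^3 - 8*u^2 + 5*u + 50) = u + 2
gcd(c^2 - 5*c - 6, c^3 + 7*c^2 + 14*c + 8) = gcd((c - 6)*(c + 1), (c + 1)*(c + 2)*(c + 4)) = c + 1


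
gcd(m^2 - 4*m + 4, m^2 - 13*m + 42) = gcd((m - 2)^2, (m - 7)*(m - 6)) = 1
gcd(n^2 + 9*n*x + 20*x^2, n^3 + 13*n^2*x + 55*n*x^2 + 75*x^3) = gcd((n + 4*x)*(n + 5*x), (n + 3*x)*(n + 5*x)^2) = n + 5*x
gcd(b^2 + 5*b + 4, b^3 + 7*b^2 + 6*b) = b + 1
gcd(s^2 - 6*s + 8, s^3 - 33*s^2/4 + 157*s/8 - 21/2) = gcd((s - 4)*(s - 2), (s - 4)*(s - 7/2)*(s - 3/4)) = s - 4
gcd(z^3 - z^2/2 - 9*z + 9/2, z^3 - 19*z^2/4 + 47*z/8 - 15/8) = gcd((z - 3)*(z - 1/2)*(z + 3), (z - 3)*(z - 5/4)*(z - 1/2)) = z^2 - 7*z/2 + 3/2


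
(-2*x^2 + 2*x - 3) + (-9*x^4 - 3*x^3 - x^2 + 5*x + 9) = -9*x^4 - 3*x^3 - 3*x^2 + 7*x + 6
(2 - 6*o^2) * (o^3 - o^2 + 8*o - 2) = -6*o^5 + 6*o^4 - 46*o^3 + 10*o^2 + 16*o - 4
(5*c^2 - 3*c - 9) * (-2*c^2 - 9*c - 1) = -10*c^4 - 39*c^3 + 40*c^2 + 84*c + 9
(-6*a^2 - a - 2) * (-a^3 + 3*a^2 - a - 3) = 6*a^5 - 17*a^4 + 5*a^3 + 13*a^2 + 5*a + 6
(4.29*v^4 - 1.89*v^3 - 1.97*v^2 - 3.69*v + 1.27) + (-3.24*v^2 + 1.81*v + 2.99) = 4.29*v^4 - 1.89*v^3 - 5.21*v^2 - 1.88*v + 4.26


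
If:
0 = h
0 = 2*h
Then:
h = 0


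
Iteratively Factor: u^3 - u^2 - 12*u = (u - 4)*(u^2 + 3*u) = u*(u - 4)*(u + 3)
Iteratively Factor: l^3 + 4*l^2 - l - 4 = (l + 1)*(l^2 + 3*l - 4) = (l + 1)*(l + 4)*(l - 1)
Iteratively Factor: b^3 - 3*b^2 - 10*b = (b + 2)*(b^2 - 5*b) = b*(b + 2)*(b - 5)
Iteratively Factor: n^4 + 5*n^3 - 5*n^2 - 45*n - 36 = (n + 4)*(n^3 + n^2 - 9*n - 9) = (n + 1)*(n + 4)*(n^2 - 9) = (n + 1)*(n + 3)*(n + 4)*(n - 3)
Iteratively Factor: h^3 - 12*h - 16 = (h + 2)*(h^2 - 2*h - 8) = (h + 2)^2*(h - 4)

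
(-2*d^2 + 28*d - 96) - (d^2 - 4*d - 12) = -3*d^2 + 32*d - 84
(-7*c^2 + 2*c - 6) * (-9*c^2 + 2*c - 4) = 63*c^4 - 32*c^3 + 86*c^2 - 20*c + 24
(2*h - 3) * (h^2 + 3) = 2*h^3 - 3*h^2 + 6*h - 9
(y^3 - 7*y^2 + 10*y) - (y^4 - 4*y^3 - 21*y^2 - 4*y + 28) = -y^4 + 5*y^3 + 14*y^2 + 14*y - 28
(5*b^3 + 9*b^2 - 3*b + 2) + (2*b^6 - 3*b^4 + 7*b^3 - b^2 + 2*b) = 2*b^6 - 3*b^4 + 12*b^3 + 8*b^2 - b + 2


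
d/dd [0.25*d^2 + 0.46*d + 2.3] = 0.5*d + 0.46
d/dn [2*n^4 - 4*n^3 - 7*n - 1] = 8*n^3 - 12*n^2 - 7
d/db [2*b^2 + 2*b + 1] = 4*b + 2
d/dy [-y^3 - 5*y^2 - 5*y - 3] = -3*y^2 - 10*y - 5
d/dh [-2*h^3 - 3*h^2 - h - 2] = -6*h^2 - 6*h - 1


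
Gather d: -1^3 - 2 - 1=-4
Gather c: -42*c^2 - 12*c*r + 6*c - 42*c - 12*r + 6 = -42*c^2 + c*(-12*r - 36) - 12*r + 6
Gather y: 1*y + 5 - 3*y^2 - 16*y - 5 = -3*y^2 - 15*y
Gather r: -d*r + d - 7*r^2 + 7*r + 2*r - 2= d - 7*r^2 + r*(9 - d) - 2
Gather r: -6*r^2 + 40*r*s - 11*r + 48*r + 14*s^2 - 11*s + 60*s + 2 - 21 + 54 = -6*r^2 + r*(40*s + 37) + 14*s^2 + 49*s + 35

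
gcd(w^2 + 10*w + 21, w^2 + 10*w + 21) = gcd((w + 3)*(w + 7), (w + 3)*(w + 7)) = w^2 + 10*w + 21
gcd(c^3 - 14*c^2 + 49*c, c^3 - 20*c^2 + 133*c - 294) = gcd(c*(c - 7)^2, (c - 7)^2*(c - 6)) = c^2 - 14*c + 49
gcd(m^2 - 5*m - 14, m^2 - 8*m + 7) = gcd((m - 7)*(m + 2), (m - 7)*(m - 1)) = m - 7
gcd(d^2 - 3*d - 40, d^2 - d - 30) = d + 5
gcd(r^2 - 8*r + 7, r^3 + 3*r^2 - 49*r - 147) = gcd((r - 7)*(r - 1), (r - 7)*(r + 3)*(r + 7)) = r - 7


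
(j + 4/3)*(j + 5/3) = j^2 + 3*j + 20/9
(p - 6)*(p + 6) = p^2 - 36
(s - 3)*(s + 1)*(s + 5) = s^3 + 3*s^2 - 13*s - 15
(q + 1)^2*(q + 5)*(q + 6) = q^4 + 13*q^3 + 53*q^2 + 71*q + 30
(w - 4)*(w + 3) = w^2 - w - 12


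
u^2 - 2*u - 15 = (u - 5)*(u + 3)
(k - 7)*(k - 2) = k^2 - 9*k + 14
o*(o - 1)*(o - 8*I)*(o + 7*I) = o^4 - o^3 - I*o^3 + 56*o^2 + I*o^2 - 56*o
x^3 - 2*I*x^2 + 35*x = x*(x - 7*I)*(x + 5*I)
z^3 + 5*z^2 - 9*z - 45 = (z - 3)*(z + 3)*(z + 5)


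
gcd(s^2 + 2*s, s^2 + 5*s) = s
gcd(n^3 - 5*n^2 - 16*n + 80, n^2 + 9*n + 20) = n + 4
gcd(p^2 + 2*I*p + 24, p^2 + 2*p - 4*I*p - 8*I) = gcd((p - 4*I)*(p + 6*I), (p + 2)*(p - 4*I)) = p - 4*I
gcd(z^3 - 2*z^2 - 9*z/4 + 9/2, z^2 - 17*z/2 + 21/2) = z - 3/2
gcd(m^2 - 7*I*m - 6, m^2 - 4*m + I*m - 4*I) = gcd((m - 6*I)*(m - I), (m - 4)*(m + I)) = 1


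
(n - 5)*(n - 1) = n^2 - 6*n + 5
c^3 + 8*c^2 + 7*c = c*(c + 1)*(c + 7)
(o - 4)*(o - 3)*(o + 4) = o^3 - 3*o^2 - 16*o + 48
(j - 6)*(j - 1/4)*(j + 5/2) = j^3 - 15*j^2/4 - 113*j/8 + 15/4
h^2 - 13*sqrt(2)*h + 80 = (h - 8*sqrt(2))*(h - 5*sqrt(2))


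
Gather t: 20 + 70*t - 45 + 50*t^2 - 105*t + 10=50*t^2 - 35*t - 15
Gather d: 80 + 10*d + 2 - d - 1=9*d + 81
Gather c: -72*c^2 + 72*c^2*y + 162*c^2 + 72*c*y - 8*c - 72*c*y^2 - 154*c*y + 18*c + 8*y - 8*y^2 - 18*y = c^2*(72*y + 90) + c*(-72*y^2 - 82*y + 10) - 8*y^2 - 10*y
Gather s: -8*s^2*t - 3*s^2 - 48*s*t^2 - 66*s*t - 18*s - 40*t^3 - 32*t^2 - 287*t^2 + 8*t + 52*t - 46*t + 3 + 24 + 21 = s^2*(-8*t - 3) + s*(-48*t^2 - 66*t - 18) - 40*t^3 - 319*t^2 + 14*t + 48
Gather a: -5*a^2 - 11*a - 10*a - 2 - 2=-5*a^2 - 21*a - 4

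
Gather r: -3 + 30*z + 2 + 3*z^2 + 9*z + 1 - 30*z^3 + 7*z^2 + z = -30*z^3 + 10*z^2 + 40*z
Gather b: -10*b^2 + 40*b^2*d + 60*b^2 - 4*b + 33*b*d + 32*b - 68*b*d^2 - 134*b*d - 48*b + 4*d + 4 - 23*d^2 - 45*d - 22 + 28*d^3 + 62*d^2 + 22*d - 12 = b^2*(40*d + 50) + b*(-68*d^2 - 101*d - 20) + 28*d^3 + 39*d^2 - 19*d - 30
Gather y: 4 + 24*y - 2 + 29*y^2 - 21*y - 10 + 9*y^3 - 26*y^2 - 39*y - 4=9*y^3 + 3*y^2 - 36*y - 12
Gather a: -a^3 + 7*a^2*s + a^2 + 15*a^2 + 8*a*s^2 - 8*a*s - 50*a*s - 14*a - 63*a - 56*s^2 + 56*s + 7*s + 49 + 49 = -a^3 + a^2*(7*s + 16) + a*(8*s^2 - 58*s - 77) - 56*s^2 + 63*s + 98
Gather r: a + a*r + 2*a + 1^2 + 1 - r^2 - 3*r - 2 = 3*a - r^2 + r*(a - 3)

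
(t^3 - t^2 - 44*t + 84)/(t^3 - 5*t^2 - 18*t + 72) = (t^2 + 5*t - 14)/(t^2 + t - 12)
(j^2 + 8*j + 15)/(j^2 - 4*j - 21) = (j + 5)/(j - 7)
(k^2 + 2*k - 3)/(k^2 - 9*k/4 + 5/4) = 4*(k + 3)/(4*k - 5)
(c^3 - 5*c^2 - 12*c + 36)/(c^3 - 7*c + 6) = (c - 6)/(c - 1)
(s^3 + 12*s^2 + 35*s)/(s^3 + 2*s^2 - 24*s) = (s^2 + 12*s + 35)/(s^2 + 2*s - 24)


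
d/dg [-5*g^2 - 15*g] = -10*g - 15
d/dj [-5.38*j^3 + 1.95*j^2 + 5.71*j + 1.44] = -16.14*j^2 + 3.9*j + 5.71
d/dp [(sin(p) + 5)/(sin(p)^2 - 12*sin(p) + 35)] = (-10*sin(p) + cos(p)^2 + 94)*cos(p)/(sin(p)^2 - 12*sin(p) + 35)^2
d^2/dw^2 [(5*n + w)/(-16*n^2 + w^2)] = -(8*w^2*(5*n + w) + 2*(5*n + 3*w)*(16*n^2 - w^2))/(16*n^2 - w^2)^3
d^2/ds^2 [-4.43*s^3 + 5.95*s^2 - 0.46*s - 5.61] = 11.9 - 26.58*s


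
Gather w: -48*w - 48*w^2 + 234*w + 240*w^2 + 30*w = 192*w^2 + 216*w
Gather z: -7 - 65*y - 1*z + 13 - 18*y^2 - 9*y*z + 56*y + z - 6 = -18*y^2 - 9*y*z - 9*y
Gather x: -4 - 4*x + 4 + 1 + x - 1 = -3*x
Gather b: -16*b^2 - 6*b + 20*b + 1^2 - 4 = -16*b^2 + 14*b - 3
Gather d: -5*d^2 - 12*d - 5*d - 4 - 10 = -5*d^2 - 17*d - 14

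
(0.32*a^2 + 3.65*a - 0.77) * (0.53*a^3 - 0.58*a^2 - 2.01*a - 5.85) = 0.1696*a^5 + 1.7489*a^4 - 3.1683*a^3 - 8.7619*a^2 - 19.8048*a + 4.5045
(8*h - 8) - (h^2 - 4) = -h^2 + 8*h - 4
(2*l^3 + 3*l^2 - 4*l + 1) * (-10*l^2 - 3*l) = -20*l^5 - 36*l^4 + 31*l^3 + 2*l^2 - 3*l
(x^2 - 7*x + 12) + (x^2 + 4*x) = 2*x^2 - 3*x + 12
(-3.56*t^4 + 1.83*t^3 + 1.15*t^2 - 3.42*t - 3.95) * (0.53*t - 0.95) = -1.8868*t^5 + 4.3519*t^4 - 1.129*t^3 - 2.9051*t^2 + 1.1555*t + 3.7525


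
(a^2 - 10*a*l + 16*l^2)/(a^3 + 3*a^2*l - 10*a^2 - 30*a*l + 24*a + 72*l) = (a^2 - 10*a*l + 16*l^2)/(a^3 + 3*a^2*l - 10*a^2 - 30*a*l + 24*a + 72*l)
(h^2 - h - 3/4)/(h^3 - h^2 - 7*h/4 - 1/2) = (2*h - 3)/(2*h^2 - 3*h - 2)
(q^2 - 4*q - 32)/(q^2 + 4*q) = (q - 8)/q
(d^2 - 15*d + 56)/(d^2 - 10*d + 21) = (d - 8)/(d - 3)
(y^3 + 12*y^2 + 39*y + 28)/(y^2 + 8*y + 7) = y + 4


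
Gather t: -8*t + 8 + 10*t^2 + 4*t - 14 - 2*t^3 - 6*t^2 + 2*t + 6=-2*t^3 + 4*t^2 - 2*t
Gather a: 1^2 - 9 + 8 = 0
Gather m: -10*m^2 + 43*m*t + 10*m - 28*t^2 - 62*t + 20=-10*m^2 + m*(43*t + 10) - 28*t^2 - 62*t + 20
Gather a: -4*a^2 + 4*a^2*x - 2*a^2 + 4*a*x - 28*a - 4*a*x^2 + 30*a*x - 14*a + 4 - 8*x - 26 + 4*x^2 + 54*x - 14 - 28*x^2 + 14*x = a^2*(4*x - 6) + a*(-4*x^2 + 34*x - 42) - 24*x^2 + 60*x - 36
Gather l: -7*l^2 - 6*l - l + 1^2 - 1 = -7*l^2 - 7*l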